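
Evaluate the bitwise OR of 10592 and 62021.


0b10100101100000 | 0b1111001001000101 = 0b1111101101100101 = 64357

64357


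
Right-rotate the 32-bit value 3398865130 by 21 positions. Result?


Rotate 0b11001010100101101001000011101010 right by 21 (32-bit) = 0b10110100100001110101011001010100 = 3028768340

3028768340


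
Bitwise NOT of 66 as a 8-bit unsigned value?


~0b1000010 = 0b10111101 = 189 (8-bit unsigned)

189


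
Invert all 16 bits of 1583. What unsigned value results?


1583 ^ 65535 = 63952

63952


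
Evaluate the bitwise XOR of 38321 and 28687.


0b1001010110110001 ^ 0b111000000001111 = 0b1110010110111110 = 58814

58814


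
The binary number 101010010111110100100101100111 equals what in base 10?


101010010111110100100101100111 in decimal = 710887783

710887783


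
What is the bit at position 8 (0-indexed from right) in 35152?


0b1000100101010000, position 8 = 1

1


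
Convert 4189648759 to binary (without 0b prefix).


4189648759 = 11111001101110001111011101110111 in binary

11111001101110001111011101110111


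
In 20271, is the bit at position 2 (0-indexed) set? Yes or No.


0b100111100101111, bit 2 = 1. Yes

Yes


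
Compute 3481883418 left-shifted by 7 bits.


0b11001111100010010101001100011010 << 7 = 0b110011111000100101010011000110100000000 = 445681077504

445681077504


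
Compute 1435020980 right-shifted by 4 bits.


0b1010101100010001010111010110100 >> 4 = 0b101010110001000101011101011 = 89688811

89688811


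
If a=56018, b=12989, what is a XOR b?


56018 ^ 12989 = 59503

59503


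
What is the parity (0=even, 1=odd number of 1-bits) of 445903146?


0b11010100100111111000100101010 has 15 ones => parity 1

1


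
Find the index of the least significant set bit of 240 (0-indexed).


0b11110000. Lowest set bit at position 4

4


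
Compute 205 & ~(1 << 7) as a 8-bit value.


205 & ~(1 << 7) = 77

77


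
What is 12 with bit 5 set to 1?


12 | (1 << 5) = 12 | 32 = 44

44


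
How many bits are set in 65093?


0b1111111001000101 has 10 set bits

10


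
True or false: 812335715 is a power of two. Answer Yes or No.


0b110000011010110100001001100011. Multiple bits set => No

No


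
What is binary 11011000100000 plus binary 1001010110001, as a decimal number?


11011000100000 + 1001010110001 = 100100011010001 = 18641

18641


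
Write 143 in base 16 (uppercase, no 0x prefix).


143 = 8F hex

8F


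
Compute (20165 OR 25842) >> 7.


Step 1: 20165 | 25842 = 28407
Step 2: 28407 >> 7 = 221

221


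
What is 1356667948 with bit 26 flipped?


1356667948 ^ (1 << 26) = 1356667948 ^ 67108864 = 1423776812

1423776812


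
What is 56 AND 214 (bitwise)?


0b111000 & 0b11010110 = 0b10000 = 16

16


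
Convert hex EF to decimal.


EF hex = 239 decimal

239


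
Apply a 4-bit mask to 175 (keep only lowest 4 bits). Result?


175 & 15 = 15

15


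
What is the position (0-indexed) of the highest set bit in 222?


0b11011110. Highest set bit at position 7

7


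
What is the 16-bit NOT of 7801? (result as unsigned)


~0b1111001111001 = 0b1110000110000110 = 57734 (16-bit unsigned)

57734


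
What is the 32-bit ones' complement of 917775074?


917775074 ^ 4294967295 = 3377192221

3377192221


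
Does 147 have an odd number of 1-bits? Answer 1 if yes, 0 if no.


0b10010011 has 4 ones => parity 0

0


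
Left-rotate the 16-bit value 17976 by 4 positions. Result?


Rotate 0b100011000111000 left by 4 (16-bit) = 0b110001110000100 = 25476

25476


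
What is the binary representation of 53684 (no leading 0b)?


53684 = 1101000110110100 in binary

1101000110110100


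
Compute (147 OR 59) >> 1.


Step 1: 147 | 59 = 187
Step 2: 187 >> 1 = 93

93


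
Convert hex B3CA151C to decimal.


B3CA151C hex = 3016365340 decimal

3016365340


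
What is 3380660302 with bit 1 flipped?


3380660302 ^ (1 << 1) = 3380660302 ^ 2 = 3380660300

3380660300


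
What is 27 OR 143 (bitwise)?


0b11011 | 0b10001111 = 0b10011111 = 159

159


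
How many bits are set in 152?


0b10011000 has 3 set bits

3


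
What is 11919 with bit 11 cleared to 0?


11919 & ~(1 << 11) = 9871

9871


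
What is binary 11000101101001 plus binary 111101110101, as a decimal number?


11000101101001 + 111101110101 = 100000011011110 = 16606

16606


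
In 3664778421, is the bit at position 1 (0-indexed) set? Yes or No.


0b11011010011100000001010010110101, bit 1 = 0. No

No


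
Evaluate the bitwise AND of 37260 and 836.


0b1001000110001100 & 0b1101000100 = 0b100000100 = 260

260


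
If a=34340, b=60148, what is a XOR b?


34340 ^ 60148 = 27856

27856


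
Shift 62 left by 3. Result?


0b111110 << 3 = 0b111110000 = 496

496


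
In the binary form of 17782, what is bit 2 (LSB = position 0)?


0b100010101110110, position 2 = 1

1


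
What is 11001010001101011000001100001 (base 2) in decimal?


11001010001101011000001100001 in decimal = 424063073

424063073


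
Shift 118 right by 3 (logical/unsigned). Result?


0b1110110 >> 3 = 0b1110 = 14

14


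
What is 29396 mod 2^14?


29396 & 16383 = 13012

13012


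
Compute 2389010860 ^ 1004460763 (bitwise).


0b10001110011001010110100110101100 ^ 0b111011110111101101101011011011 = 0b10110101101110111011001101110111 = 3048977271

3048977271


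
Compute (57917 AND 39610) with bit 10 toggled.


Step 1: 57917 & 39610 = 33336
Step 2: 33336 ^ (1 << 10) = 33336 ^ 1024 = 34360

34360


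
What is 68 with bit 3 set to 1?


68 | (1 << 3) = 68 | 8 = 76

76


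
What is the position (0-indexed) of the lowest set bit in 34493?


0b1000011010111101. Lowest set bit at position 0

0


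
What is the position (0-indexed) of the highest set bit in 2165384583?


0b10000001000100010010010110000111. Highest set bit at position 31

31


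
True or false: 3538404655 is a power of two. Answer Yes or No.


0b11010010111001111100010100101111. Multiple bits set => No

No


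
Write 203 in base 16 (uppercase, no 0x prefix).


203 = CB hex

CB


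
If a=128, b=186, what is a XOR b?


128 ^ 186 = 58

58


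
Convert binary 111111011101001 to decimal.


111111011101001 in decimal = 32489

32489


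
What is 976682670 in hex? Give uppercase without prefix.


976682670 = 3A36FEAE hex

3A36FEAE


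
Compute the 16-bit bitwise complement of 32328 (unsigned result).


~0b111111001001000 = 0b1000000110110111 = 33207 (16-bit unsigned)

33207


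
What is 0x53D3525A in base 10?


53D3525A hex = 1406358106 decimal

1406358106


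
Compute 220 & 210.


0b11011100 & 0b11010010 = 0b11010000 = 208

208


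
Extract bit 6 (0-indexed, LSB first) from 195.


0b11000011, position 6 = 1

1


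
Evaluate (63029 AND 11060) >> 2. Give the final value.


Step 1: 63029 & 11060 = 8756
Step 2: 8756 >> 2 = 2189

2189


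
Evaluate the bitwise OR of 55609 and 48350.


0b1101100100111001 | 0b1011110011011110 = 0b1111110111111111 = 65023

65023


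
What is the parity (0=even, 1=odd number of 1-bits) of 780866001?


0b101110100010110001000111010001 has 14 ones => parity 0

0


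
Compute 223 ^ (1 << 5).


223 ^ (1 << 5) = 223 ^ 32 = 255

255


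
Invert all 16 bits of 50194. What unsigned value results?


50194 ^ 65535 = 15341

15341


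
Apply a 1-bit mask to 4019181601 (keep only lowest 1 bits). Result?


4019181601 & 1 = 1

1


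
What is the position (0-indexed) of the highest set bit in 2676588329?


0b10011111100010010111111100101001. Highest set bit at position 31

31


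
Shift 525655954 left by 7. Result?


0b11111010101001101111110010010 << 7 = 0b111110101010011011111100100100000000 = 67283962112

67283962112


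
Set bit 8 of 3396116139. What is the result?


3396116139 | (1 << 8) = 3396116139 | 256 = 3396116395

3396116395


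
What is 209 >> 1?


0b11010001 >> 1 = 0b1101000 = 104

104


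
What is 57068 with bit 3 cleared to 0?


57068 & ~(1 << 3) = 57060

57060


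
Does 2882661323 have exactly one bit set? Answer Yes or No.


0b10101011110100011110101111001011. Multiple bits set => No

No


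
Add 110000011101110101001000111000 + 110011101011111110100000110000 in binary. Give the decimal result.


110000011101110101001000111000 + 110011101011111110100000110000 = 1100100001001110011101001101000 = 1680292456

1680292456


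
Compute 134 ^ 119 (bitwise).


0b10000110 ^ 0b1110111 = 0b11110001 = 241

241


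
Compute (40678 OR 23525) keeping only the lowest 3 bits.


Step 1: 40678 | 23525 = 57319
Step 2: 57319 & 7 = 7

7


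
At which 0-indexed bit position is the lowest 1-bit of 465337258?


0b11011101111000111101110101010. Lowest set bit at position 1

1


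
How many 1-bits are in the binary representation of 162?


0b10100010 has 3 set bits

3


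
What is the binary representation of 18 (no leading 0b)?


18 = 10010 in binary

10010


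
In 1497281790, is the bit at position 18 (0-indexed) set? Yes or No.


0b1011001001111101011010011111110, bit 18 = 1. Yes

Yes


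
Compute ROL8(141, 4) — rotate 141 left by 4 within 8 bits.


Rotate 0b10001101 left by 4 (8-bit) = 0b11011000 = 216

216


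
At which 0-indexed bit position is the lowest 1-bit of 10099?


0b10011101110011. Lowest set bit at position 0

0


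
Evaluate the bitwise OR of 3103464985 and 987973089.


0b10111000111110110001111000011001 | 0b111010111000110100010111100001 = 0b10111010111110110101111111111001 = 3137036281

3137036281


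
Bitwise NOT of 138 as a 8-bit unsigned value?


~0b10001010 = 0b1110101 = 117 (8-bit unsigned)

117


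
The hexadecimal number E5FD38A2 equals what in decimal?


E5FD38A2 hex = 3858577570 decimal

3858577570


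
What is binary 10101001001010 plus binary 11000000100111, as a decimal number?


10101001001010 + 11000000100111 = 101101001110001 = 23153

23153


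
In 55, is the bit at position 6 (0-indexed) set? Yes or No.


0b110111, bit 6 = 0. No

No


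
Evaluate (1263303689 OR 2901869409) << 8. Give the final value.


Step 1: 1263303689 | 2901869409 = 4026498921
Step 2: 4026498921 << 8 = 1030783723776

1030783723776


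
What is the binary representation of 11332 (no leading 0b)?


11332 = 10110001000100 in binary

10110001000100


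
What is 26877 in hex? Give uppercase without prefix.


26877 = 68FD hex

68FD


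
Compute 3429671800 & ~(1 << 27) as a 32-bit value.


3429671800 & ~(1 << 27) = 3295454072

3295454072


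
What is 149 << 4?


0b10010101 << 4 = 0b100101010000 = 2384

2384


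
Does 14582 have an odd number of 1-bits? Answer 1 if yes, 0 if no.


0b11100011110110 has 9 ones => parity 1

1


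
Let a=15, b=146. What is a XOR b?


15 ^ 146 = 157

157


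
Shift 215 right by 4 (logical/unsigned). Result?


0b11010111 >> 4 = 0b1101 = 13

13


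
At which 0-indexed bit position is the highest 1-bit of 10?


0b1010. Highest set bit at position 3

3


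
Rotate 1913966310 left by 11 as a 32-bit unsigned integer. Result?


Rotate 0b1110010000101001100111011100110 left by 11 (32-bit) = 0b10100110011101110011001110010000 = 2792829840

2792829840


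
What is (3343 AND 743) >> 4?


Step 1: 3343 & 743 = 7
Step 2: 7 >> 4 = 0

0


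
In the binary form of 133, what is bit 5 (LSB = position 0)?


0b10000101, position 5 = 0

0


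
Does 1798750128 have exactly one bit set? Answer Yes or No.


0b1101011001101101011111110110000. Multiple bits set => No

No


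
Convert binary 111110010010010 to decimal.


111110010010010 in decimal = 31890

31890


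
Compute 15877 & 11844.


0b11111000000101 & 0b10111001000100 = 0b10111000000100 = 11780

11780


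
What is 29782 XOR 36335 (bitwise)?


0b111010001010110 ^ 0b1000110111101111 = 0b1111100110111001 = 63929

63929


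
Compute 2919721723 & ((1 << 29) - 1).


2919721723 & 536870911 = 235367163

235367163


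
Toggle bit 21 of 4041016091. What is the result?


4041016091 ^ (1 << 21) = 4041016091 ^ 2097152 = 4043113243

4043113243


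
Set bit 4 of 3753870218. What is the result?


3753870218 | (1 << 4) = 3753870218 | 16 = 3753870234

3753870234


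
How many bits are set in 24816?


0b110000011110000 has 6 set bits

6


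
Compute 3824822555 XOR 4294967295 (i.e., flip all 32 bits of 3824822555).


3824822555 ^ 4294967295 = 470144740

470144740


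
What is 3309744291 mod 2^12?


3309744291 & 4095 = 163

163


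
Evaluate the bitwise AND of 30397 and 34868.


0b111011010111101 & 0b1000100000110100 = 0b110100 = 52

52


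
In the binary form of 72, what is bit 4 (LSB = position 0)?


0b1001000, position 4 = 0

0


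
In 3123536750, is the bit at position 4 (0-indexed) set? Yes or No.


0b10111010001011010110001101101110, bit 4 = 0. No

No


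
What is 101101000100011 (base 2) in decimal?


101101000100011 in decimal = 23075

23075


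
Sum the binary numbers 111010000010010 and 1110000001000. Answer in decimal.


111010000010010 + 1110000001000 = 1001000000011010 = 36890

36890


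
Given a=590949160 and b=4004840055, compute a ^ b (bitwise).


590949160 ^ 4004840055 = 3448514911

3448514911


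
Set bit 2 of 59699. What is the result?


59699 | (1 << 2) = 59699 | 4 = 59703

59703


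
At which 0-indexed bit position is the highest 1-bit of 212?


0b11010100. Highest set bit at position 7

7


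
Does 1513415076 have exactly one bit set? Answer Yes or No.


0b1011010001101001110000110100100. Multiple bits set => No

No


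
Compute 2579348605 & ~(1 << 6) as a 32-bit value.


2579348605 & ~(1 << 6) = 2579348541

2579348541


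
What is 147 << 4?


0b10010011 << 4 = 0b100100110000 = 2352

2352


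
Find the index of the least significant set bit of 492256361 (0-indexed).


0b11101010101110011110001101001. Lowest set bit at position 0

0


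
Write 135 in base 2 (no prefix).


135 = 10000111 in binary

10000111


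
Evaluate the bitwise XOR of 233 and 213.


0b11101001 ^ 0b11010101 = 0b111100 = 60

60


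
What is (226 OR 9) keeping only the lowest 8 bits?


Step 1: 226 | 9 = 235
Step 2: 235 & 255 = 235

235


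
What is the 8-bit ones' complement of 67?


67 ^ 255 = 188

188


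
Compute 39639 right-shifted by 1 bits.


0b1001101011010111 >> 1 = 0b100110101101011 = 19819

19819


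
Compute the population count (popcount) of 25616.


0b110010000010000 has 4 set bits

4


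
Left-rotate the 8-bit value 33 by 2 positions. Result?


Rotate 0b100001 left by 2 (8-bit) = 0b10000100 = 132

132


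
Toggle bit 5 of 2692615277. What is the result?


2692615277 ^ (1 << 5) = 2692615277 ^ 32 = 2692615245

2692615245


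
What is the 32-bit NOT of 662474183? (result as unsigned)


~0b100111011111001000110111000111 = 0b11011000100000110111001000111000 = 3632493112 (32-bit unsigned)

3632493112


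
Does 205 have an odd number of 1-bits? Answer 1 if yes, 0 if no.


0b11001101 has 5 ones => parity 1

1


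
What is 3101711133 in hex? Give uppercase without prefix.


3101711133 = B8E05B1D hex

B8E05B1D


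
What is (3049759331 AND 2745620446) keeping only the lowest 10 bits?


Step 1: 3049759331 & 2745620446 = 2709946946
Step 2: 2709946946 & 1023 = 578

578


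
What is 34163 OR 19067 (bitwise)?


0b1000010101110011 | 0b100101001111011 = 0b1100111101111011 = 53115

53115


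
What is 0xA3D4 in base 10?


A3D4 hex = 41940 decimal

41940


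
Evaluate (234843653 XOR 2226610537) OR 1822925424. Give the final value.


Step 1: 234843653 ^ 2226610537 = 2303201132
Step 2: 2303201132 | 1822925424 = 3991908220

3991908220


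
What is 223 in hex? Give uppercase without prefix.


223 = DF hex

DF


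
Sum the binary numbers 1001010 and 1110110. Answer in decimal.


1001010 + 1110110 = 11000000 = 192

192


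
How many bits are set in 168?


0b10101000 has 3 set bits

3


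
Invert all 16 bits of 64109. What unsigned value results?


64109 ^ 65535 = 1426

1426


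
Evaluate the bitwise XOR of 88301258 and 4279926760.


0b101010000110101111011001010 ^ 0b11111111000110100111111111101000 = 0b11111010010110010010000100100010 = 4200145186

4200145186


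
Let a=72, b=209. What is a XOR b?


72 ^ 209 = 153

153


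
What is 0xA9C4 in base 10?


A9C4 hex = 43460 decimal

43460


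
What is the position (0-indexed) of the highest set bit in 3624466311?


0b11011000000010001111011110000111. Highest set bit at position 31

31


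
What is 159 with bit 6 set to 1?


159 | (1 << 6) = 159 | 64 = 223

223


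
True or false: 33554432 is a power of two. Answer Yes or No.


0b10000000000000000000000000. Only one bit set => Yes

Yes


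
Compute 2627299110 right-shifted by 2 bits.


0b10011100100110010110011100100110 >> 2 = 0b100111001001100101100111001001 = 656824777

656824777


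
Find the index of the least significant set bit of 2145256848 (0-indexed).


0b1111111110111100000010110010000. Lowest set bit at position 4

4


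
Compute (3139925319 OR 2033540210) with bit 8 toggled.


Step 1: 3139925319 | 2033540210 = 4214717815
Step 2: 4214717815 ^ (1 << 8) = 4214717815 ^ 256 = 4214717559

4214717559


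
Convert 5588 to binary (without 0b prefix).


5588 = 1010111010100 in binary

1010111010100


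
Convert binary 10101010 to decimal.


10101010 in decimal = 170

170


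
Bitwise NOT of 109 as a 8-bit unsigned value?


~0b1101101 = 0b10010010 = 146 (8-bit unsigned)

146


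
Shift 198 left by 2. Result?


0b11000110 << 2 = 0b1100011000 = 792

792


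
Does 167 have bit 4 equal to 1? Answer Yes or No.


0b10100111, bit 4 = 0. No

No


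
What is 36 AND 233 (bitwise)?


0b100100 & 0b11101001 = 0b100000 = 32

32


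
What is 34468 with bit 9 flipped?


34468 ^ (1 << 9) = 34468 ^ 512 = 33956

33956


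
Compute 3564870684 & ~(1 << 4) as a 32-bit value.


3564870684 & ~(1 << 4) = 3564870668

3564870668


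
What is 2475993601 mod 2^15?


2475993601 & 32767 = 10753

10753


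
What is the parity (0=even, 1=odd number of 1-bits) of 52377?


0b1100110010011001 has 8 ones => parity 0

0


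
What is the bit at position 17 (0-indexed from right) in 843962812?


0b110010010011011101100110111100, position 17 = 0

0


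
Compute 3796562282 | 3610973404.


0b11100010010010101111000101101010 | 0b11010111001110110001010011011100 = 0b11110111011110111111010111111110 = 4152096254

4152096254


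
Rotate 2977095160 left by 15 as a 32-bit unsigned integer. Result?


Rotate 0b10110001011100101101110111111000 left by 15 (32-bit) = 0b1101110111111000101100010111001 = 1862031545

1862031545


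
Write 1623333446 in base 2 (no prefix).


1623333446 = 1100000110000100001101001000110 in binary

1100000110000100001101001000110


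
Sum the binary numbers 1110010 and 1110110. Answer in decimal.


1110010 + 1110110 = 11101000 = 232

232


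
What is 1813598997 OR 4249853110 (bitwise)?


0b1101100000110010101001100010101 | 0b11111101010011111001110010110110 = 0b11111101010111111101111110110111 = 4250918839

4250918839


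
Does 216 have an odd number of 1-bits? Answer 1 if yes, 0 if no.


0b11011000 has 4 ones => parity 0

0


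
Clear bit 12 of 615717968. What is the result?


615717968 & ~(1 << 12) = 615713872

615713872


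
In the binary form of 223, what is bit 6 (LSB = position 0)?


0b11011111, position 6 = 1

1


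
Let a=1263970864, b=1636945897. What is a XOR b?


1263970864 ^ 1636945897 = 717710809

717710809


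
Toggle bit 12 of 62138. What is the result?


62138 ^ (1 << 12) = 62138 ^ 4096 = 58042

58042


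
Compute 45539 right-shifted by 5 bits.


0b1011000111100011 >> 5 = 0b10110001111 = 1423

1423


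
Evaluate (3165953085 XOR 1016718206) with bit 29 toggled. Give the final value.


Step 1: 3165953085 ^ 1016718206 = 2150465347
Step 2: 2150465347 ^ (1 << 29) = 2150465347 ^ 536870912 = 2687336259

2687336259


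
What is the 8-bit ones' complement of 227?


227 ^ 255 = 28

28


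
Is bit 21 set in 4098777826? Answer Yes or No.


0b11110100010011100110001011100010, bit 21 = 0. No

No


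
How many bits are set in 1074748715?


0b1000000000011110101110100101011 has 14 set bits

14


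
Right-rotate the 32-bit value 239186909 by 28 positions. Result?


Rotate 0b1110010000011011001111011101 right by 28 (32-bit) = 0b11100100000110110011110111010000 = 3826990544

3826990544


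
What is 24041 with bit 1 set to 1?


24041 | (1 << 1) = 24041 | 2 = 24043

24043


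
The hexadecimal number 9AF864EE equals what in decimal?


9AF864EE hex = 2599970030 decimal

2599970030


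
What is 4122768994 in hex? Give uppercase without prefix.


4122768994 = F5BC7662 hex

F5BC7662


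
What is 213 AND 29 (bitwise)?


0b11010101 & 0b11101 = 0b10101 = 21

21


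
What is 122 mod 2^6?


122 & 63 = 58

58


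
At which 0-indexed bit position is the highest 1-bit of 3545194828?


0b11010011010011110110000101001100. Highest set bit at position 31

31


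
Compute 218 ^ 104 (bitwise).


0b11011010 ^ 0b1101000 = 0b10110010 = 178

178


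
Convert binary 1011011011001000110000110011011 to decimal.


1011011011001000110000110011011 in decimal = 1533305243

1533305243


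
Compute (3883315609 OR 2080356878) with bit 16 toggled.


Step 1: 3883315609 | 2080356878 = 4294949791
Step 2: 4294949791 ^ (1 << 16) = 4294949791 ^ 65536 = 4294884255

4294884255


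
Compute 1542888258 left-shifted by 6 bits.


0b1011011111101101001101101000010 << 6 = 0b1011011111101101001101101000010000000 = 98744848512

98744848512


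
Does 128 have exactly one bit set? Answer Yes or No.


0b10000000. Only one bit set => Yes

Yes


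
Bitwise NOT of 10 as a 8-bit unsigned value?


~0b1010 = 0b11110101 = 245 (8-bit unsigned)

245


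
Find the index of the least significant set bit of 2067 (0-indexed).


0b100000010011. Lowest set bit at position 0

0


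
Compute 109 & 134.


0b1101101 & 0b10000110 = 0b100 = 4

4


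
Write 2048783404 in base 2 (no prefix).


2048783404 = 1111010000111011111010000101100 in binary

1111010000111011111010000101100


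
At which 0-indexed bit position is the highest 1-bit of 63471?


0b1111011111101111. Highest set bit at position 15

15


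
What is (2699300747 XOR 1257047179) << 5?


Step 1: 2699300747 ^ 1257047179 = 3926461184
Step 2: 3926461184 << 5 = 125646757888

125646757888


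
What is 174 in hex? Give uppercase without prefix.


174 = AE hex

AE


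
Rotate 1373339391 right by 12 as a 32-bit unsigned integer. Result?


Rotate 0b1010001110110110111111011111111 right by 12 (32-bit) = 0b11101111111101010001110110110111 = 4025818551

4025818551


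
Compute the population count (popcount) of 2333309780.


0b10001011000100110111101101010100 has 16 set bits

16


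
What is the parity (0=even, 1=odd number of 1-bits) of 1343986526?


0b1010000000110111001101101011110 has 16 ones => parity 0

0


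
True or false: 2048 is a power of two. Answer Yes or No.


0b100000000000. Only one bit set => Yes

Yes


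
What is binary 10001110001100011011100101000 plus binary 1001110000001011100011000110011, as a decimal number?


10001110001100011011100101000 + 1001110000001011100011000110011 = 1011111110010111111110101011011 = 1607204187

1607204187


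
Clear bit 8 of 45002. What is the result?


45002 & ~(1 << 8) = 44746

44746


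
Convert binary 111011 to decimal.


111011 in decimal = 59

59


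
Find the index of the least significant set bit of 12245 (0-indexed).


0b10111111010101. Lowest set bit at position 0

0


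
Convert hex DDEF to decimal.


DDEF hex = 56815 decimal

56815


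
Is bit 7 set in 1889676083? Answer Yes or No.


0b1110000101000100010101100110011, bit 7 = 0. No

No


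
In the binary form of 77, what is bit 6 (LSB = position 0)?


0b1001101, position 6 = 1

1


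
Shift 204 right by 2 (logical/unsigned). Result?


0b11001100 >> 2 = 0b110011 = 51

51


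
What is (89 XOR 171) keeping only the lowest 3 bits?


Step 1: 89 ^ 171 = 242
Step 2: 242 & 7 = 2

2


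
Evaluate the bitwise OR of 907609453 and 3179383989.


0b110110000110010000010101101101 | 0b10111101100000011000110010110101 = 0b10111111100110011000110111111101 = 3214511613

3214511613


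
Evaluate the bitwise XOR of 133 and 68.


0b10000101 ^ 0b1000100 = 0b11000001 = 193

193


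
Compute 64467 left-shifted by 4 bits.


0b1111101111010011 << 4 = 0b11111011110100110000 = 1031472

1031472


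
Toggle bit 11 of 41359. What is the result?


41359 ^ (1 << 11) = 41359 ^ 2048 = 43407

43407


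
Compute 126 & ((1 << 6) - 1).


126 & 63 = 62

62


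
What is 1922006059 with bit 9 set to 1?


1922006059 | (1 << 9) = 1922006059 | 512 = 1922006571

1922006571


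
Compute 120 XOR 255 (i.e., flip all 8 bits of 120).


120 ^ 255 = 135

135


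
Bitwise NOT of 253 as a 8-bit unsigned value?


~0b11111101 = 0b10 = 2 (8-bit unsigned)

2


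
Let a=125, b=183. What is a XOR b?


125 ^ 183 = 202

202


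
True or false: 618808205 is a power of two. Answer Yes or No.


0b100100111000100100001110001101. Multiple bits set => No

No


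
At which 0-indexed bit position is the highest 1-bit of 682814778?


0b101000101100101110110100111010. Highest set bit at position 29

29


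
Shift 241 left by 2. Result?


0b11110001 << 2 = 0b1111000100 = 964

964


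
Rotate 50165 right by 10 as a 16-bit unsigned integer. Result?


Rotate 0b1100001111110101 right by 10 (16-bit) = 0b1111110101110000 = 64880

64880


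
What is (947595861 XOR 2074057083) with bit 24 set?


Step 1: 947595861 ^ 2074057083 = 1139061550
Step 2: 1139061550 | (1 << 24) = 1139061550 | 16777216 = 1139061550

1139061550


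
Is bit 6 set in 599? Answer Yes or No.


0b1001010111, bit 6 = 1. Yes

Yes


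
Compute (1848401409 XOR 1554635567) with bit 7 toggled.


Step 1: 1848401409 ^ 1554635567 = 847611182
Step 2: 847611182 ^ (1 << 7) = 847611182 ^ 128 = 847611310

847611310


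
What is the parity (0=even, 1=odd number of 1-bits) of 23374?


0b101101101001110 has 9 ones => parity 1

1


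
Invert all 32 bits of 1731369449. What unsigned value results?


1731369449 ^ 4294967295 = 2563597846

2563597846


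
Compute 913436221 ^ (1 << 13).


913436221 ^ (1 << 13) = 913436221 ^ 8192 = 913428029

913428029


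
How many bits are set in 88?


0b1011000 has 3 set bits

3


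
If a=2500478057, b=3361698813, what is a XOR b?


2500478057 ^ 3361698813 = 1565865876

1565865876


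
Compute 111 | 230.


0b1101111 | 0b11100110 = 0b11101111 = 239

239


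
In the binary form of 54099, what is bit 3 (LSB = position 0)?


0b1101001101010011, position 3 = 0

0


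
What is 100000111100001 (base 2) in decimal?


100000111100001 in decimal = 16865

16865


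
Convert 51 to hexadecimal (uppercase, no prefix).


51 = 33 hex

33


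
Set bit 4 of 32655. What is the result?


32655 | (1 << 4) = 32655 | 16 = 32671

32671


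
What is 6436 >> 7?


0b1100100100100 >> 7 = 0b110010 = 50

50


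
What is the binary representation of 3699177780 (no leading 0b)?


3699177780 = 11011100011111001111100100110100 in binary

11011100011111001111100100110100


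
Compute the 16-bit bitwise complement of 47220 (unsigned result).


~0b1011100001110100 = 0b100011110001011 = 18315 (16-bit unsigned)

18315


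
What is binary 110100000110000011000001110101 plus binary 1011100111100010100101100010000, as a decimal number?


110100000110000011000001110101 + 1011100111100010100101100010000 = 10010001000010010111101110000101 = 2433317765

2433317765


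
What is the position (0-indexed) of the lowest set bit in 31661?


0b111101110101101. Lowest set bit at position 0

0


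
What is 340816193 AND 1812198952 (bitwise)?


0b10100010100000111000101000001 & 0b1101100000000111111011000101000 = 0b100000000000111000000000000 = 67137536

67137536


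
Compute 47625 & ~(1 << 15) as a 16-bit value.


47625 & ~(1 << 15) = 14857

14857


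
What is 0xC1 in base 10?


C1 hex = 193 decimal

193


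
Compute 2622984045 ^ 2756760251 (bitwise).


0b10011100010101111000111101101101 ^ 0b10100100010100001101001010111011 = 0b111000000001110101110111010110 = 940006870

940006870


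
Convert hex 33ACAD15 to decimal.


33ACAD15 hex = 866954517 decimal

866954517


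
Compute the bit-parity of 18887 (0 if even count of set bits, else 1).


0b100100111000111 has 8 ones => parity 0

0


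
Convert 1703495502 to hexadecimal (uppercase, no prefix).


1703495502 = 6589474E hex

6589474E


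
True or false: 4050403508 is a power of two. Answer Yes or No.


0b11110001011011000100000010110100. Multiple bits set => No

No


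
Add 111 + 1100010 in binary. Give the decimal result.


111 + 1100010 = 1101001 = 105

105


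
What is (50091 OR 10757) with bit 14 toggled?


Step 1: 50091 | 10757 = 60335
Step 2: 60335 ^ (1 << 14) = 60335 ^ 16384 = 43951

43951


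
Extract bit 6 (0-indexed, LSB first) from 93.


0b1011101, position 6 = 1

1


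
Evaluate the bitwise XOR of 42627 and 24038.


0b1010011010000011 ^ 0b101110111100110 = 0b1111101101100101 = 64357

64357


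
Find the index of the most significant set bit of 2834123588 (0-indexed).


0b10101000111011010100101101000100. Highest set bit at position 31

31


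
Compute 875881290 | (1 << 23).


875881290 | (1 << 23) = 875881290 | 8388608 = 884269898

884269898


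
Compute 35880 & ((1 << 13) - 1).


35880 & 8191 = 3112

3112


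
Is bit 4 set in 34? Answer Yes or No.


0b100010, bit 4 = 0. No

No


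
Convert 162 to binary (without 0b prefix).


162 = 10100010 in binary

10100010


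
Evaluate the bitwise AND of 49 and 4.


0b110001 & 0b100 = 0b0 = 0

0


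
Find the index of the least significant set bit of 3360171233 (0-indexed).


0b11001000010010000010010011100001. Lowest set bit at position 0

0


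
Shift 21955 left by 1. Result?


0b101010111000011 << 1 = 0b1010101110000110 = 43910

43910


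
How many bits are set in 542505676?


0b100000010101011111101011001100 has 15 set bits

15


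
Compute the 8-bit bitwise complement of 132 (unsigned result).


~0b10000100 = 0b1111011 = 123 (8-bit unsigned)

123


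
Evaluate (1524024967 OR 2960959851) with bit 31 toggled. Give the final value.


Step 1: 1524024967 | 2960959851 = 4211011567
Step 2: 4211011567 ^ (1 << 31) = 4211011567 ^ 2147483648 = 2063527919

2063527919


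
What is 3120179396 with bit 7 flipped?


3120179396 ^ (1 << 7) = 3120179396 ^ 128 = 3120179268

3120179268


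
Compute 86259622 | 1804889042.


0b101001001000011011110100110 | 0b1101011100101000110101111010010 = 0b1101111101101000111111111110110 = 1874100214

1874100214


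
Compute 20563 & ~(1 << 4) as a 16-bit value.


20563 & ~(1 << 4) = 20547

20547


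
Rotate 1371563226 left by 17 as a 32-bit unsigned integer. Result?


Rotate 0b1010001110000000110010011011010 left by 17 (32-bit) = 0b11001001101101001010001110000000 = 3384058752

3384058752


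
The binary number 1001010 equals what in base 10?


1001010 in decimal = 74

74


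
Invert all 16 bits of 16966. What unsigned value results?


16966 ^ 65535 = 48569

48569


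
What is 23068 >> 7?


0b101101000011100 >> 7 = 0b10110100 = 180

180


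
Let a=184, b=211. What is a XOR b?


184 ^ 211 = 107

107


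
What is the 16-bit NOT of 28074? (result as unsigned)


~0b110110110101010 = 0b1001001001010101 = 37461 (16-bit unsigned)

37461


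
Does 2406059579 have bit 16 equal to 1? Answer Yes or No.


0b10001111011010011000111000111011, bit 16 = 1. Yes

Yes


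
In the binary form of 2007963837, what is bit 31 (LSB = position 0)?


0b1110111101011110001100010111101, position 31 = 0

0


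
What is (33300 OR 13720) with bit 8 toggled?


Step 1: 33300 | 13720 = 47004
Step 2: 47004 ^ (1 << 8) = 47004 ^ 256 = 46748

46748


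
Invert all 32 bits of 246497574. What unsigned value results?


246497574 ^ 4294967295 = 4048469721

4048469721


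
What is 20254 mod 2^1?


20254 & 1 = 0

0


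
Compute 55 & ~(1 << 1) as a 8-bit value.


55 & ~(1 << 1) = 53

53


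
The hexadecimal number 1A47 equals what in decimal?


1A47 hex = 6727 decimal

6727


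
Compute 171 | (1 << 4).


171 | (1 << 4) = 171 | 16 = 187

187


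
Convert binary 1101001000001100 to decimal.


1101001000001100 in decimal = 53772

53772


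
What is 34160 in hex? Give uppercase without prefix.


34160 = 8570 hex

8570


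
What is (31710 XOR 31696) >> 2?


Step 1: 31710 ^ 31696 = 14
Step 2: 14 >> 2 = 3

3


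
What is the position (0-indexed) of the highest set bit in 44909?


0b1010111101101101. Highest set bit at position 15

15


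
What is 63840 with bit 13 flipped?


63840 ^ (1 << 13) = 63840 ^ 8192 = 55648

55648


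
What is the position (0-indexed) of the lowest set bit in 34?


0b100010. Lowest set bit at position 1

1


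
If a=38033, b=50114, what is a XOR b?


38033 ^ 50114 = 22355

22355


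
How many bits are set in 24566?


0b101111111110110 has 12 set bits

12


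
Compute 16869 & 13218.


0b100000111100101 & 0b11001110100010 = 0b110100000 = 416

416


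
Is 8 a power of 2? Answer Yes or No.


0b1000. Only one bit set => Yes

Yes


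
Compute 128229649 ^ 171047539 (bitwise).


0b111101001001010000100010001 ^ 0b1010001100011111101001110011 = 0b1101100101010101101101100010 = 227892066

227892066


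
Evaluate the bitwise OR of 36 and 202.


0b100100 | 0b11001010 = 0b11101110 = 238

238


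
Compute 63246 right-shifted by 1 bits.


0b1111011100001110 >> 1 = 0b111101110000111 = 31623

31623


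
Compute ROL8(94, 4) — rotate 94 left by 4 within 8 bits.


Rotate 0b1011110 left by 4 (8-bit) = 0b11100101 = 229

229


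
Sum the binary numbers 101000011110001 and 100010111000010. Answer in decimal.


101000011110001 + 100010111000010 = 1001011010110011 = 38579

38579


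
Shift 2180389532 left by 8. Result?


0b10000001111101100001101010011100 << 8 = 0b1000000111110110000110101001110000000000 = 558179720192

558179720192


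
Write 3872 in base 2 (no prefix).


3872 = 111100100000 in binary

111100100000


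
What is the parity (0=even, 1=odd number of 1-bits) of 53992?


0b1101001011101000 has 8 ones => parity 0

0


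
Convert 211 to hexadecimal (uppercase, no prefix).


211 = D3 hex

D3


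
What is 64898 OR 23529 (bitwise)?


0b1111110110000010 | 0b101101111101001 = 0b1111111111101011 = 65515

65515


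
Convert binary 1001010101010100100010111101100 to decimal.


1001010101010100100010111101100 in decimal = 1252673004

1252673004


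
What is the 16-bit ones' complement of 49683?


49683 ^ 65535 = 15852

15852


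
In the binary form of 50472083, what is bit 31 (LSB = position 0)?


0b11000000100010010010010011, position 31 = 0

0


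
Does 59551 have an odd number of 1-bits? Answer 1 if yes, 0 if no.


0b1110100010011111 has 10 ones => parity 0

0


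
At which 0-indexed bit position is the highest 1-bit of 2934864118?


0b10101110111011100111100011110110. Highest set bit at position 31

31


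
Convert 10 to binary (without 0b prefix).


10 = 1010 in binary

1010


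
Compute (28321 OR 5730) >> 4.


Step 1: 28321 | 5730 = 32483
Step 2: 32483 >> 4 = 2030

2030


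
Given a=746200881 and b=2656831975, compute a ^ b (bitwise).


746200881 ^ 2656831975 = 2988840662

2988840662


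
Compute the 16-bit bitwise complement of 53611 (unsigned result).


~0b1101000101101011 = 0b10111010010100 = 11924 (16-bit unsigned)

11924


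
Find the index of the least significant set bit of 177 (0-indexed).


0b10110001. Lowest set bit at position 0

0


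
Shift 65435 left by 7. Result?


0b1111111110011011 << 7 = 0b11111111100110110000000 = 8375680

8375680


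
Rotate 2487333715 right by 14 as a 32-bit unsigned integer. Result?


Rotate 0b10010100010000011011001101010011 right by 14 (32-bit) = 0b11001101010011100101000100000110 = 3444461830

3444461830


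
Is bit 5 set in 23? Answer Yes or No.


0b10111, bit 5 = 0. No

No


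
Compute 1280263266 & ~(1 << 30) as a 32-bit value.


1280263266 & ~(1 << 30) = 206521442

206521442


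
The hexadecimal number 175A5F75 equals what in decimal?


175A5F75 hex = 391798645 decimal

391798645


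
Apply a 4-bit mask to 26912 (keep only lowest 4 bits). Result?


26912 & 15 = 0

0


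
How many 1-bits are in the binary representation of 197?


0b11000101 has 4 set bits

4


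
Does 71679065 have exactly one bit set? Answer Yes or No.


0b100010001011011110001011001. Multiple bits set => No

No


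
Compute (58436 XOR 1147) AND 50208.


Step 1: 58436 ^ 1147 = 57407
Step 2: 57407 & 50208 = 49184

49184


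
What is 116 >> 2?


0b1110100 >> 2 = 0b11101 = 29

29


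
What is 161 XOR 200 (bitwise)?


0b10100001 ^ 0b11001000 = 0b1101001 = 105

105


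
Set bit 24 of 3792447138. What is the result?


3792447138 | (1 << 24) = 3792447138 | 16777216 = 3809224354

3809224354


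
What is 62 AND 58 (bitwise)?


0b111110 & 0b111010 = 0b111010 = 58

58


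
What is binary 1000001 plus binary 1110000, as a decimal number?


1000001 + 1110000 = 10110001 = 177

177


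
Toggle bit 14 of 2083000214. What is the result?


2083000214 ^ (1 << 14) = 2083000214 ^ 16384 = 2083016598

2083016598


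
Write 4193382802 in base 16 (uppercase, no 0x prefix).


4193382802 = F9F1F192 hex

F9F1F192


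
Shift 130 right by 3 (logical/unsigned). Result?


0b10000010 >> 3 = 0b10000 = 16

16


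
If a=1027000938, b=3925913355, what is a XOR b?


1027000938 ^ 3925913355 = 3610666337

3610666337


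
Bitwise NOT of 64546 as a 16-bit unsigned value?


~0b1111110000100010 = 0b1111011101 = 989 (16-bit unsigned)

989


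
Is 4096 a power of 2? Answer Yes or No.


0b1000000000000. Only one bit set => Yes

Yes


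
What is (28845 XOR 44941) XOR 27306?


Step 1: 28845 ^ 44941 = 57120
Step 2: 57120 ^ 27306 = 46474

46474


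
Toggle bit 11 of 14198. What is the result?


14198 ^ (1 << 11) = 14198 ^ 2048 = 16246

16246


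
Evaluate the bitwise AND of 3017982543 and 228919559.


0b10110011111000101100001001001111 & 0b1101101001010000100100000111 = 0b1101000000000000000000111 = 27262983

27262983
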